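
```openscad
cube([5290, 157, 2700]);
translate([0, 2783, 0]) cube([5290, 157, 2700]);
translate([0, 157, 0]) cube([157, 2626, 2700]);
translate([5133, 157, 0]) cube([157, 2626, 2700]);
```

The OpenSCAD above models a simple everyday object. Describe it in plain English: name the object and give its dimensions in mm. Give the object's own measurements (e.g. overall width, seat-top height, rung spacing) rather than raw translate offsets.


The wall frame of a small rectangular building: four walls, each 2700 mm tall and 157 mm thick, enclosing a footprint 5290 mm (x) by 2940 mm (y) outside-to-outside, with no floor or roof. The front and back walls (the −y and +y sides) span the full width; the two side walls fit between them.


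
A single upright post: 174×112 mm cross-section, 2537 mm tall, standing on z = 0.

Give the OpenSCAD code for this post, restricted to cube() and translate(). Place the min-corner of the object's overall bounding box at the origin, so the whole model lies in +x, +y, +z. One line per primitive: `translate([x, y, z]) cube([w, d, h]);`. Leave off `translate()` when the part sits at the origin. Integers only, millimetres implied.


cube([174, 112, 2537]);


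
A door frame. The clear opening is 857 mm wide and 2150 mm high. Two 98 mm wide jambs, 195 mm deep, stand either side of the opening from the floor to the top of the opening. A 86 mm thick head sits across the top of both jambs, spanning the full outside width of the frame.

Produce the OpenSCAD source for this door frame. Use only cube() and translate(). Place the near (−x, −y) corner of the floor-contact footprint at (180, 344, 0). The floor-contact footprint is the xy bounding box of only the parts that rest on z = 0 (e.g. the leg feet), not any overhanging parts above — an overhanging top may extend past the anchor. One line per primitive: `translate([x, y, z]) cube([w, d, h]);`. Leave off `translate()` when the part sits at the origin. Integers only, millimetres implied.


translate([180, 344, 0]) cube([98, 195, 2150]);
translate([1135, 344, 0]) cube([98, 195, 2150]);
translate([180, 344, 2150]) cube([1053, 195, 86]);


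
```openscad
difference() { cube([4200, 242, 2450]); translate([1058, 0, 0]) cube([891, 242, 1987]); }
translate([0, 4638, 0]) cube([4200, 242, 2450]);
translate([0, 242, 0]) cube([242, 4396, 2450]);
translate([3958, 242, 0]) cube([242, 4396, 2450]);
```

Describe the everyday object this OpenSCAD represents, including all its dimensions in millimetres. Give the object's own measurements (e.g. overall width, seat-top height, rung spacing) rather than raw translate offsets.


A single room: four walls, each 2450 mm tall and 242 mm thick, enclosing an outside footprint 4200×4880 mm (x × y), no floor or roof. The front and back walls (−y and +y sides) run the full x-width; the side walls fit between their inner faces. A door opening 891 mm wide and 1987 mm tall is cut through the front wall from the floor up, its −x edge 1058 mm from the wall's −x end.


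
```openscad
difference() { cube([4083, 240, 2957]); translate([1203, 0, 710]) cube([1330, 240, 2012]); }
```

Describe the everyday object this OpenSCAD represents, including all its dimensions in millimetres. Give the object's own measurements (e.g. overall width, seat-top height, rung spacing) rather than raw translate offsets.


A wall 4083 mm long (x), 240 mm thick (y), 2957 mm tall, with a rectangular window opening cut through it. The opening is 1330 mm wide and 2012 mm tall; its sill is at z = 710 mm and its near (−x) edge is 1203 mm from the wall's −x end. The opening passes through the full wall thickness.


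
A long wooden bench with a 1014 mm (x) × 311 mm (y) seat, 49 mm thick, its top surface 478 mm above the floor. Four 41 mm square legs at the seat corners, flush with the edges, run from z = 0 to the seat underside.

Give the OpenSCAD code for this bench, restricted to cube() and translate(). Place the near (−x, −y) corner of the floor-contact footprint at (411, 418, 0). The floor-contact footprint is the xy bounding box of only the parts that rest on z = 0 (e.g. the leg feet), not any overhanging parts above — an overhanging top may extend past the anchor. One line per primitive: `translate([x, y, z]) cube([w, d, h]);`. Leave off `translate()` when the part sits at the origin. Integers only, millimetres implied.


translate([411, 418, 429]) cube([1014, 311, 49]);
translate([411, 418, 0]) cube([41, 41, 429]);
translate([411, 688, 0]) cube([41, 41, 429]);
translate([1384, 418, 0]) cube([41, 41, 429]);
translate([1384, 688, 0]) cube([41, 41, 429]);


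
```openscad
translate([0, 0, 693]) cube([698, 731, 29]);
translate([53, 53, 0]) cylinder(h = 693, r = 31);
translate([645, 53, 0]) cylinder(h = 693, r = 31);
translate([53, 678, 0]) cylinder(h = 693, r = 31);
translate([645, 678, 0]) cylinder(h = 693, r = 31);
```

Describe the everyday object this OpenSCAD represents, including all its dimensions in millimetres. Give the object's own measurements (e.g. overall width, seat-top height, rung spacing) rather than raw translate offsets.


A rectangular dining table. The top is 698×731×29 mm with its upper surface at z = 722 mm. It stands on four round legs of 62 mm diameter, each leg's bounding box inset 22 mm from the nearest pair of top edges, running from the floor to the underside of the top.


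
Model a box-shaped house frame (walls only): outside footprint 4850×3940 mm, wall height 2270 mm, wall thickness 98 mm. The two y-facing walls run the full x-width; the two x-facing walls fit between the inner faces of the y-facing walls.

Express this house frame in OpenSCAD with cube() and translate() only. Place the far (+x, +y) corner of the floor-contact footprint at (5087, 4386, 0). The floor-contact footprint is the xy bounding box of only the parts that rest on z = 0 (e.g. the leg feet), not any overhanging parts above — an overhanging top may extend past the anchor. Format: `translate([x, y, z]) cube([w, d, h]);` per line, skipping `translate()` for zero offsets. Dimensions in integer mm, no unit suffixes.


translate([237, 446, 0]) cube([4850, 98, 2270]);
translate([237, 4288, 0]) cube([4850, 98, 2270]);
translate([237, 544, 0]) cube([98, 3744, 2270]);
translate([4989, 544, 0]) cube([98, 3744, 2270]);


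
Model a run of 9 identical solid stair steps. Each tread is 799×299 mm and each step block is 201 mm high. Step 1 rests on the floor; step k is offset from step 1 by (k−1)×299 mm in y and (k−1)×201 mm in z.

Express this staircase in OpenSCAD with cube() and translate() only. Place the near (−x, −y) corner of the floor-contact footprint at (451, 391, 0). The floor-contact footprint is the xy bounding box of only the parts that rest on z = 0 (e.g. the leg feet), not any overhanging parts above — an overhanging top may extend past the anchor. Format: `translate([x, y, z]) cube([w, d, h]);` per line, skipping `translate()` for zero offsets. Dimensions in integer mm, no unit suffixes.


translate([451, 391, 0]) cube([799, 299, 201]);
translate([451, 690, 201]) cube([799, 299, 201]);
translate([451, 989, 402]) cube([799, 299, 201]);
translate([451, 1288, 603]) cube([799, 299, 201]);
translate([451, 1587, 804]) cube([799, 299, 201]);
translate([451, 1886, 1005]) cube([799, 299, 201]);
translate([451, 2185, 1206]) cube([799, 299, 201]);
translate([451, 2484, 1407]) cube([799, 299, 201]);
translate([451, 2783, 1608]) cube([799, 299, 201]);


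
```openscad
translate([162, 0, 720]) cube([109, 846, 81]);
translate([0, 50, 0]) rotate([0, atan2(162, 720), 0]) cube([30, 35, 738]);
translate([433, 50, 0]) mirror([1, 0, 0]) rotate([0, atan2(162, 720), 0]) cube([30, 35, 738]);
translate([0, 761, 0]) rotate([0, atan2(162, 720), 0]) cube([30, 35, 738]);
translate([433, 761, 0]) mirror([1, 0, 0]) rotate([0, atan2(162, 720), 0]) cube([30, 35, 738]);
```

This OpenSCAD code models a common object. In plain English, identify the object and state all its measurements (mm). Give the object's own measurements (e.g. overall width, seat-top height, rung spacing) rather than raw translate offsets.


A sawhorse. A 109×846×81 mm beam (x, y, z) sits on two A-frame leg pairs. Each pair is two raked legs of 30×35 mm section (35 mm along y) splaying symmetrically in x. Each leg rises 720 mm vertically over 162 mm of horizontal reach and is 738 mm long along its own axis. Every leg's outer bottom edge rests on the floor and its outer top edge meets a bottom edge of the beam — the left legs (tilting toward +x) meet the beam's −x bottom edge, the right legs (their mirror images, tilting toward −x) meet its +x bottom edge — so the leg tops tuck under the beam, the beam's underside is 720 mm above the floor, and the feet are 433 mm apart outside-to-outside with the beam centred between them. The two leg pairs are set in 50 mm from either end of the beam.


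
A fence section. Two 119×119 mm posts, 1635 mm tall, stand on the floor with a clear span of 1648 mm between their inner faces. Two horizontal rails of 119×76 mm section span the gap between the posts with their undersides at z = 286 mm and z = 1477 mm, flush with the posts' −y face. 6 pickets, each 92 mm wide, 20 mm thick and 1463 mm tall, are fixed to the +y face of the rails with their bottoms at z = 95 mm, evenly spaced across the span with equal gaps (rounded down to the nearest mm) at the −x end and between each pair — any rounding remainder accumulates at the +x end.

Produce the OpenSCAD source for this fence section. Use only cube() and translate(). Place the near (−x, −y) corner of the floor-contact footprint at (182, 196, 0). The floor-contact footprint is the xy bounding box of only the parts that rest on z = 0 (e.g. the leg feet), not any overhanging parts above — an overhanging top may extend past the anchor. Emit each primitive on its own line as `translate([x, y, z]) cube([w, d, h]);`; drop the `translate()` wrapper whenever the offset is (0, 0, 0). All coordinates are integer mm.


translate([182, 196, 0]) cube([119, 119, 1635]);
translate([1949, 196, 0]) cube([119, 119, 1635]);
translate([301, 196, 286]) cube([1648, 119, 76]);
translate([301, 196, 1477]) cube([1648, 119, 76]);
translate([457, 315, 95]) cube([92, 20, 1463]);
translate([705, 315, 95]) cube([92, 20, 1463]);
translate([953, 315, 95]) cube([92, 20, 1463]);
translate([1201, 315, 95]) cube([92, 20, 1463]);
translate([1449, 315, 95]) cube([92, 20, 1463]);
translate([1697, 315, 95]) cube([92, 20, 1463]);


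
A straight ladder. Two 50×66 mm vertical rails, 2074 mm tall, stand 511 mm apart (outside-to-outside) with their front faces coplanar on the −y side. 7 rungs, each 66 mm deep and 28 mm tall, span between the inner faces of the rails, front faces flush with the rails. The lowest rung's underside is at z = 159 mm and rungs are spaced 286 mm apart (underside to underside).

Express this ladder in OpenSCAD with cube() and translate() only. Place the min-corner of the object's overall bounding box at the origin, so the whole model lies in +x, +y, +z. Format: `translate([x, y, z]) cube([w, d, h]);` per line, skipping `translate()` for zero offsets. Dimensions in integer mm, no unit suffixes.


cube([50, 66, 2074]);
translate([461, 0, 0]) cube([50, 66, 2074]);
translate([50, 0, 159]) cube([411, 66, 28]);
translate([50, 0, 445]) cube([411, 66, 28]);
translate([50, 0, 731]) cube([411, 66, 28]);
translate([50, 0, 1017]) cube([411, 66, 28]);
translate([50, 0, 1303]) cube([411, 66, 28]);
translate([50, 0, 1589]) cube([411, 66, 28]);
translate([50, 0, 1875]) cube([411, 66, 28]);


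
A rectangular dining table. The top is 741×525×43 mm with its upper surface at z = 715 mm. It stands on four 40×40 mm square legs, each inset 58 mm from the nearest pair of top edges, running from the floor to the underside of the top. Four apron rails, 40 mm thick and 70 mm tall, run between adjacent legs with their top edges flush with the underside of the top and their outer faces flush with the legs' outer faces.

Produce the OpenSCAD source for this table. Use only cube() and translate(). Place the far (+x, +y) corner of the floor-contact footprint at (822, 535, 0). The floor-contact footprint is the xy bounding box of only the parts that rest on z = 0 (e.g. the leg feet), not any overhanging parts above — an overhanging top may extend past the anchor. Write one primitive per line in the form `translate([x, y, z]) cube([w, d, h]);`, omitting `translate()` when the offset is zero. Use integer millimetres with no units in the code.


// leg_h = 715 - 43 = 672
// apron z = 672 - 70 = 602
translate([139, 68, 672]) cube([741, 525, 43]);
translate([197, 126, 0]) cube([40, 40, 672]);
translate([782, 126, 0]) cube([40, 40, 672]);
translate([197, 495, 0]) cube([40, 40, 672]);
translate([782, 495, 0]) cube([40, 40, 672]);
translate([237, 126, 602]) cube([545, 40, 70]);
translate([237, 495, 602]) cube([545, 40, 70]);
translate([197, 166, 602]) cube([40, 329, 70]);
translate([782, 166, 602]) cube([40, 329, 70]);


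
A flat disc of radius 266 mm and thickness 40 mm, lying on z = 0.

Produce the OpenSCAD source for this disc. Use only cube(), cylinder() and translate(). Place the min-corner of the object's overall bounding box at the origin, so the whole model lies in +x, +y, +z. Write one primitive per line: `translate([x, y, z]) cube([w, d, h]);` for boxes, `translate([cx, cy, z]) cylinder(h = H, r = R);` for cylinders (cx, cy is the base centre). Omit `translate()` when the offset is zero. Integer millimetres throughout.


translate([266, 266, 0]) cylinder(h = 40, r = 266);


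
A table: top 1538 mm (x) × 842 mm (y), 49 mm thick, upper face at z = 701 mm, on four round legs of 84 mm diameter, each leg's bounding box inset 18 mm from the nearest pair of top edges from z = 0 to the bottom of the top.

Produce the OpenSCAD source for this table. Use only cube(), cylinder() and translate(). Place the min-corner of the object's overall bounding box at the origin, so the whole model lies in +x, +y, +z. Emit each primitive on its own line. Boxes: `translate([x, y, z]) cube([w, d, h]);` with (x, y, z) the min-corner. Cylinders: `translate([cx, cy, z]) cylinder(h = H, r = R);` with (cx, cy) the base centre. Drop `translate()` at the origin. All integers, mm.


translate([0, 0, 652]) cube([1538, 842, 49]);
translate([60, 60, 0]) cylinder(h = 652, r = 42);
translate([1478, 60, 0]) cylinder(h = 652, r = 42);
translate([60, 782, 0]) cylinder(h = 652, r = 42);
translate([1478, 782, 0]) cylinder(h = 652, r = 42);


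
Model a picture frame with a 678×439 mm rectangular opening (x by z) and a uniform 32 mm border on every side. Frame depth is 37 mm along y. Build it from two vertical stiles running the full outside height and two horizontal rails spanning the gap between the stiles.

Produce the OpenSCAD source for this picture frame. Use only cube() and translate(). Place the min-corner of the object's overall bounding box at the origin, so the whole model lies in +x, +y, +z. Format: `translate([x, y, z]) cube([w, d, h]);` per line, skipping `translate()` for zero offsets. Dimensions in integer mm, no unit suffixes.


cube([32, 37, 503]);
translate([710, 0, 0]) cube([32, 37, 503]);
translate([32, 0, 0]) cube([678, 37, 32]);
translate([32, 0, 471]) cube([678, 37, 32]);


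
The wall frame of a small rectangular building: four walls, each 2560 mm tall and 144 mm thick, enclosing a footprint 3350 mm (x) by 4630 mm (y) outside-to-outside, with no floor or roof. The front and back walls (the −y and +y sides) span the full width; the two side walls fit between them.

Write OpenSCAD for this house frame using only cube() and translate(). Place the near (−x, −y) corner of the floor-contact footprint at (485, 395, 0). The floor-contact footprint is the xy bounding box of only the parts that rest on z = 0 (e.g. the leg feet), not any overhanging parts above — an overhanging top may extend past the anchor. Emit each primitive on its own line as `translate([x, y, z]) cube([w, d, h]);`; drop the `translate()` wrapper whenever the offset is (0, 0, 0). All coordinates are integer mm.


translate([485, 395, 0]) cube([3350, 144, 2560]);
translate([485, 4881, 0]) cube([3350, 144, 2560]);
translate([485, 539, 0]) cube([144, 4342, 2560]);
translate([3691, 539, 0]) cube([144, 4342, 2560]);


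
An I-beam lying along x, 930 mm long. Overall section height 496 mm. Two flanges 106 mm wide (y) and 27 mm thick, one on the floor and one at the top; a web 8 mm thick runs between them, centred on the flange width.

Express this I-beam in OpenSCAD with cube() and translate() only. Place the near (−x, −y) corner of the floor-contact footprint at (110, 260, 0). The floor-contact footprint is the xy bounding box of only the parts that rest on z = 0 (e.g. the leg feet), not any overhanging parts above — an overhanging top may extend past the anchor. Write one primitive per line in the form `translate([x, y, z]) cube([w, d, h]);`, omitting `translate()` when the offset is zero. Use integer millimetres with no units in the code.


translate([110, 260, 0]) cube([930, 106, 27]);
translate([110, 309, 27]) cube([930, 8, 442]);
translate([110, 260, 469]) cube([930, 106, 27]);


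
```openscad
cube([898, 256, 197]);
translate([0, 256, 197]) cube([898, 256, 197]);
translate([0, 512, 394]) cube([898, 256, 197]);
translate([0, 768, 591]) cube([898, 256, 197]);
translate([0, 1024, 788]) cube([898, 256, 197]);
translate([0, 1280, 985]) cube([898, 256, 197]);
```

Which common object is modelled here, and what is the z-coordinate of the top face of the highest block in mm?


A staircase. The total rise is 1182 mm.

6 identical blocks, each offset up and back from the previous — a staircase. Each step is 197 mm tall and there are 6 of them, so the total rise is 6 × 197 = 1182 mm.


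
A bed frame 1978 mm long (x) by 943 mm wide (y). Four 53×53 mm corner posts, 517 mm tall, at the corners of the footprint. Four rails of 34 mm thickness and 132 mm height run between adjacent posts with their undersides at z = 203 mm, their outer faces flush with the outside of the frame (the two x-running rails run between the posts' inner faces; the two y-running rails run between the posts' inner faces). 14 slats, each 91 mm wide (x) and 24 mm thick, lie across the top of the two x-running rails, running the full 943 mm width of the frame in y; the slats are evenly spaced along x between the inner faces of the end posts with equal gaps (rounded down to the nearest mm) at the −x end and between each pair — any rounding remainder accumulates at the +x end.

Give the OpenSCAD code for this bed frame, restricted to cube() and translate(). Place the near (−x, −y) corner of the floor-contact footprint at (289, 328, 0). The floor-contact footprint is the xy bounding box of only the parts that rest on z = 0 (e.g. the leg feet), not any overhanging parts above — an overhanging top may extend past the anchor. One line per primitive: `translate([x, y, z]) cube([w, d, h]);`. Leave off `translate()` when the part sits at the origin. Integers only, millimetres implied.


translate([289, 328, 0]) cube([53, 53, 517]);
translate([289, 1218, 0]) cube([53, 53, 517]);
translate([2214, 328, 0]) cube([53, 53, 517]);
translate([2214, 1218, 0]) cube([53, 53, 517]);
translate([342, 328, 203]) cube([1872, 34, 132]);
translate([342, 1237, 203]) cube([1872, 34, 132]);
translate([289, 381, 203]) cube([34, 837, 132]);
translate([2233, 381, 203]) cube([34, 837, 132]);
translate([381, 328, 335]) cube([91, 943, 24]);
translate([511, 328, 335]) cube([91, 943, 24]);
translate([641, 328, 335]) cube([91, 943, 24]);
translate([771, 328, 335]) cube([91, 943, 24]);
translate([901, 328, 335]) cube([91, 943, 24]);
translate([1031, 328, 335]) cube([91, 943, 24]);
translate([1161, 328, 335]) cube([91, 943, 24]);
translate([1291, 328, 335]) cube([91, 943, 24]);
translate([1421, 328, 335]) cube([91, 943, 24]);
translate([1551, 328, 335]) cube([91, 943, 24]);
translate([1681, 328, 335]) cube([91, 943, 24]);
translate([1811, 328, 335]) cube([91, 943, 24]);
translate([1941, 328, 335]) cube([91, 943, 24]);
translate([2071, 328, 335]) cube([91, 943, 24]);


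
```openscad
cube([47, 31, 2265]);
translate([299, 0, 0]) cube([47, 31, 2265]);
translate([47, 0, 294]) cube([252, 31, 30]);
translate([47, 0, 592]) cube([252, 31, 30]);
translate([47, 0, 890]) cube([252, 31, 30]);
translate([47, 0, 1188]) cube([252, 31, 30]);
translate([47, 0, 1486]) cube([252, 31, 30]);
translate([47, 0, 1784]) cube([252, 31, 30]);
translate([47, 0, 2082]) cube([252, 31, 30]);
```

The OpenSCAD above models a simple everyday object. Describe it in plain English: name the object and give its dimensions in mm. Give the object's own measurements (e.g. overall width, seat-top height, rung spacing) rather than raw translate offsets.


A straight ladder. Two 47×31 mm vertical rails, 2265 mm tall, stand 346 mm apart (outside-to-outside) with their front faces coplanar on the −y side. 7 rungs, each 31 mm deep and 30 mm tall, span between the inner faces of the rails, front faces flush with the rails. The lowest rung's underside is at z = 294 mm and rungs are spaced 298 mm apart (underside to underside).


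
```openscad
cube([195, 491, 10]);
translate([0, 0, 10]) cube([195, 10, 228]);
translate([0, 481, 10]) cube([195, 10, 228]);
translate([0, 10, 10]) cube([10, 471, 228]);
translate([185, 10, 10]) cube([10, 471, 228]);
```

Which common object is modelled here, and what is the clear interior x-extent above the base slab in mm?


An open box. The internal width is 175 mm.

A 195×491 base slab with four walls standing on it — an open box. The base is 195 mm wide and the walls are 10 mm thick, so the internal width is 195 − 2 × 10 = 175 mm.


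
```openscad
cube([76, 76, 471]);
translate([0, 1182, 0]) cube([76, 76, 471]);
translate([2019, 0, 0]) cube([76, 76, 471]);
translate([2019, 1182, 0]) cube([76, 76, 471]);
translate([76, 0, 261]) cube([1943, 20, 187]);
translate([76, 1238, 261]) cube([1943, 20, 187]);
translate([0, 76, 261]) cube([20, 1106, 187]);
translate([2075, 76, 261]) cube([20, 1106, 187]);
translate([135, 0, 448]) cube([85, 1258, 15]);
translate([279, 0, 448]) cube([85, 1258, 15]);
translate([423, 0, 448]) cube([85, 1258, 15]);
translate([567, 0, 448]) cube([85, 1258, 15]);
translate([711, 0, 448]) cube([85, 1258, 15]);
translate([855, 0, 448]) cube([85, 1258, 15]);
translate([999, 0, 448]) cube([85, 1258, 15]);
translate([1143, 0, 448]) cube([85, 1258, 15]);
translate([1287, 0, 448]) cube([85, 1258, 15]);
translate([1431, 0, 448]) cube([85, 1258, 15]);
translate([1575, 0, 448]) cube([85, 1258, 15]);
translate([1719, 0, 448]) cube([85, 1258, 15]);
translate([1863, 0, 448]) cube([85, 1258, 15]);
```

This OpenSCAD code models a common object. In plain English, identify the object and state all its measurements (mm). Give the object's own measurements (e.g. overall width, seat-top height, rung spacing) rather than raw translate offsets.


A bed frame 2095 mm long (x) by 1258 mm wide (y). Four 76×76 mm corner posts, 471 mm tall, at the corners of the footprint. Four rails of 20 mm thickness and 187 mm height run between adjacent posts with their undersides at z = 261 mm, their outer faces flush with the outside of the frame (the two x-running rails run between the posts' inner faces; the two y-running rails run between the posts' inner faces). 13 slats, each 85 mm wide (x) and 15 mm thick, lie across the top of the two x-running rails, running the full 1258 mm width of the frame in y; along x they sit between the end posts with a 59 mm gap after the −x posts and between neighbouring slats, leaving 71 mm before the +x posts.


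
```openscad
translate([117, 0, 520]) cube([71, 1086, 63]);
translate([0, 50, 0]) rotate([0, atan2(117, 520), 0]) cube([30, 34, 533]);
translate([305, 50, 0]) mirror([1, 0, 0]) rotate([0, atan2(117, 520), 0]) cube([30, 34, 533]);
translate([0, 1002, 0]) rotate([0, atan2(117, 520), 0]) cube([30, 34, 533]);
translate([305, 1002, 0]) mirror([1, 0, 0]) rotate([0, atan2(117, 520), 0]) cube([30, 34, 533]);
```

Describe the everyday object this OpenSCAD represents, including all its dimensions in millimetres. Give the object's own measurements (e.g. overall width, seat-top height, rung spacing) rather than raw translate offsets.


A sawhorse. A 71×1086×63 mm beam (x, y, z) sits on two A-frame leg pairs. Each pair is two raked legs of 30×34 mm section (34 mm along y) splaying symmetrically in x. Each leg rises 520 mm vertically over 117 mm of horizontal reach and is 533 mm long along its own axis. Every leg's outer bottom edge rests on the floor and its outer top edge meets a bottom edge of the beam — the left legs (tilting toward +x) meet the beam's −x bottom edge, the right legs (their mirror images, tilting toward −x) meet its +x bottom edge — so the leg tops tuck under the beam, the beam's underside is 520 mm above the floor, and the feet are 305 mm apart outside-to-outside with the beam centred between them. The two leg pairs are set in 50 mm from either end of the beam.


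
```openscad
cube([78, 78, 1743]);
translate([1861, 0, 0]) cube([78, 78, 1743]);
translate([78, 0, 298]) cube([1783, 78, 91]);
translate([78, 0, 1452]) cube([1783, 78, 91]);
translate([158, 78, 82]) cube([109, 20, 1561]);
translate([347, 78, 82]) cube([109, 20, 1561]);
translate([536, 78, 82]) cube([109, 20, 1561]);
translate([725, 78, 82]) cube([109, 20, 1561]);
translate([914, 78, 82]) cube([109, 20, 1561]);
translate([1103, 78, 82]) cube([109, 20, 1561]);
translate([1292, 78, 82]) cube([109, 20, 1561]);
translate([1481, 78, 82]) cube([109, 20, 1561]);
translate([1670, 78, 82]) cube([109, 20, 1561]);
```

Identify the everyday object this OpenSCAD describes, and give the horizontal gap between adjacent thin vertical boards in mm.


A fence section. The picket gap is 80 mm.

Two posts, two rails, 9 pickets — a fence section. Span 1783 mm holds 9 pickets of 109 mm with 10 equal gaps: ⌊(1783 − 9·109) / 10⌋ = 80 mm.


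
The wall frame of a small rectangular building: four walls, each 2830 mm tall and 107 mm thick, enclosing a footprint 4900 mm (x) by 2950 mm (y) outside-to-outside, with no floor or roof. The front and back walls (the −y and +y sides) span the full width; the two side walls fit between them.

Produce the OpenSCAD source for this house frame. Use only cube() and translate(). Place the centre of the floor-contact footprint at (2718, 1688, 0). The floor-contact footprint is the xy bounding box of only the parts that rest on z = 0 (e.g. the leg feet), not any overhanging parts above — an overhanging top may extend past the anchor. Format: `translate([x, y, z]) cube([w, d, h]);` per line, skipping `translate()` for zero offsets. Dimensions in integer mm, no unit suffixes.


translate([268, 213, 0]) cube([4900, 107, 2830]);
translate([268, 3056, 0]) cube([4900, 107, 2830]);
translate([268, 320, 0]) cube([107, 2736, 2830]);
translate([5061, 320, 0]) cube([107, 2736, 2830]);


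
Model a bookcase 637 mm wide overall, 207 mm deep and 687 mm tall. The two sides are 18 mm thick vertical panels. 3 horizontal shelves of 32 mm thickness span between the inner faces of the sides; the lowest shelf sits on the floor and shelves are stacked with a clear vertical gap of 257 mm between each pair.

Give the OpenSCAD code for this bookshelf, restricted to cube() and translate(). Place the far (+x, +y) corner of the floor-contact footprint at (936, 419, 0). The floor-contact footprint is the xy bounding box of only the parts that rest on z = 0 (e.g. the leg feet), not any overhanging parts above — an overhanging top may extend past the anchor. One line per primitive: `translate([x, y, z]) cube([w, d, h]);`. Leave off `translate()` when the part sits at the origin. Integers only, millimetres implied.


translate([299, 212, 0]) cube([18, 207, 687]);
translate([918, 212, 0]) cube([18, 207, 687]);
translate([317, 212, 0]) cube([601, 207, 32]);
translate([317, 212, 289]) cube([601, 207, 32]);
translate([317, 212, 578]) cube([601, 207, 32]);


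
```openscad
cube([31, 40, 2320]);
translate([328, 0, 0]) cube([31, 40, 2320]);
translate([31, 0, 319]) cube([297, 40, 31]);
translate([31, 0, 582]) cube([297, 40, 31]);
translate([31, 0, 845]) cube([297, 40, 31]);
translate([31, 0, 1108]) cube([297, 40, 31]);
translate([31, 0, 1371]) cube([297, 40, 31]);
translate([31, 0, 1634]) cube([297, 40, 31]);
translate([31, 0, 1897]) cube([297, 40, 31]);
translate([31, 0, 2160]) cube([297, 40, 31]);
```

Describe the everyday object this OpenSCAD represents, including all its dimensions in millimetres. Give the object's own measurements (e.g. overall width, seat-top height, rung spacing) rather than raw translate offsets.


A straight ladder. Two 31×40 mm vertical rails, 2320 mm tall, stand 359 mm apart (outside-to-outside) with their front faces coplanar on the −y side. 8 rungs, each 40 mm deep and 31 mm tall, span between the inner faces of the rails, front faces flush with the rails. The lowest rung's underside is at z = 319 mm and rungs are spaced 263 mm apart (underside to underside).


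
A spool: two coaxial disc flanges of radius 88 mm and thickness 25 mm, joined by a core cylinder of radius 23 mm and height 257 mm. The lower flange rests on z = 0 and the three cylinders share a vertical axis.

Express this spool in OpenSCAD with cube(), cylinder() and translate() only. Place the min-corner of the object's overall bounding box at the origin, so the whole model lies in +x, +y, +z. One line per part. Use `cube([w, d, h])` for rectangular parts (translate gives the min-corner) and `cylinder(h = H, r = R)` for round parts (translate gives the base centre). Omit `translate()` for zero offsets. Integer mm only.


translate([88, 88, 0]) cylinder(h = 25, r = 88);
translate([88, 88, 25]) cylinder(h = 257, r = 23);
translate([88, 88, 282]) cylinder(h = 25, r = 88);


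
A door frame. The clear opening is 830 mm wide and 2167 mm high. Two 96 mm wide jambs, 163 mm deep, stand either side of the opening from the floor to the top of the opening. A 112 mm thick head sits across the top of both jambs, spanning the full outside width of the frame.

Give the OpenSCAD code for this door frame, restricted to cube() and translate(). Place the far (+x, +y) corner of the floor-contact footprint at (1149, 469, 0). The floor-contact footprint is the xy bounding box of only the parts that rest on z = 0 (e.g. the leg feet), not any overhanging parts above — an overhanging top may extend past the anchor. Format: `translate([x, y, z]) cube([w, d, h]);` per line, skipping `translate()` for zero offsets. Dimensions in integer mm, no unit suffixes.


translate([127, 306, 0]) cube([96, 163, 2167]);
translate([1053, 306, 0]) cube([96, 163, 2167]);
translate([127, 306, 2167]) cube([1022, 163, 112]);


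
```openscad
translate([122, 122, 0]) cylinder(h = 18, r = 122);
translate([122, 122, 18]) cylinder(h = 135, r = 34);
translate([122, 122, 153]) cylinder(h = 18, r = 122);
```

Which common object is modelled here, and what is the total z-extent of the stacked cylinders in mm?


A spool. The overall height is 171 mm.

Three coaxial cylinders, large–small–large — a spool. Two 18 mm flanges and a 135 mm core give 18 + 135 + 18 = 171 mm.


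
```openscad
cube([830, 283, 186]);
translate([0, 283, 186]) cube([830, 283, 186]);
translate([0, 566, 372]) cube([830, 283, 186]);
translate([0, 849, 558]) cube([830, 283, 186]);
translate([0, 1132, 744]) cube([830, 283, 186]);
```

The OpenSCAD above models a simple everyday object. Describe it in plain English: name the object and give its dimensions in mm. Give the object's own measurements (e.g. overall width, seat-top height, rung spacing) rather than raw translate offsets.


A straight staircase of 5 solid steps. Each step is 830 mm wide (x), 283 mm deep (y, the going) and 186 mm tall (the rise). The first step rests on the floor; each subsequent step sits one going further in +y and one rise higher in +z, directly behind and above the previous step with no overlap.


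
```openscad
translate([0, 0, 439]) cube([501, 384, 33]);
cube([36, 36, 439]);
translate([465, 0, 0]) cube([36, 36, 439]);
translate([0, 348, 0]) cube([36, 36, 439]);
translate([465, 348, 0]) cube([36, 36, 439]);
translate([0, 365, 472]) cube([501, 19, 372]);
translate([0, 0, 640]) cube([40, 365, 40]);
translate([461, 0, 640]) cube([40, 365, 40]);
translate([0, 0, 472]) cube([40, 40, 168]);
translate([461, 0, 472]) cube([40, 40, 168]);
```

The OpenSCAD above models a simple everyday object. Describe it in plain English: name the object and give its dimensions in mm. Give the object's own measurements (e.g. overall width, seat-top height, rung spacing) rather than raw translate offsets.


A chair. The seat is a 501×384×33 mm slab with its top at z = 472 mm, on four 36×36 mm corner legs (flush with the seat edges, standing on z = 0). A flat backrest 19 mm thick, 372 mm tall, spans the full seat width and rises from the seat top along its +y edge, rear face flush with the rear of the seat. Two armrests of 40×40 mm section run along each side from the seat's front edge to the front of the backrest, top faces 208 mm above the seat top and outer faces flush with the seat's x-edges; a 40×40 mm post under the front of each armrest stands on the seat at the front corner.


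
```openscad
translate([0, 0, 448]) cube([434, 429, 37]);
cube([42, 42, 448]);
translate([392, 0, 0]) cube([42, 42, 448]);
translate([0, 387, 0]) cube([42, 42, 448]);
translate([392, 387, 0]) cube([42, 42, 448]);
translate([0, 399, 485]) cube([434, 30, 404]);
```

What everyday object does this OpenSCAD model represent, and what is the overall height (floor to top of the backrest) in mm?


A chair. The overall height is 889 mm.

A slab on four corner posts with a tall panel at the back — a chair. The seat slab sits at z = 448 with thickness 37, and the 404 mm backrest starts at the seat top, so the overall height is 448 + 37 + 404 = 889 mm.


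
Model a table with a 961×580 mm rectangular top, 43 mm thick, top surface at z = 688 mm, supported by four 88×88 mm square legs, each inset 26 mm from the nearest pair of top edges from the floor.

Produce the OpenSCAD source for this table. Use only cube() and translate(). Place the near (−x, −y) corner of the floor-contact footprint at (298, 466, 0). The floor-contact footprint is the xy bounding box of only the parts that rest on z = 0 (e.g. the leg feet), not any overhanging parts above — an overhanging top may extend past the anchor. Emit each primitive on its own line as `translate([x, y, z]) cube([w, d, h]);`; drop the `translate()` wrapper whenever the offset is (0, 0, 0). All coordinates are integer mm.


translate([272, 440, 645]) cube([961, 580, 43]);
translate([298, 466, 0]) cube([88, 88, 645]);
translate([1119, 466, 0]) cube([88, 88, 645]);
translate([298, 906, 0]) cube([88, 88, 645]);
translate([1119, 906, 0]) cube([88, 88, 645]);


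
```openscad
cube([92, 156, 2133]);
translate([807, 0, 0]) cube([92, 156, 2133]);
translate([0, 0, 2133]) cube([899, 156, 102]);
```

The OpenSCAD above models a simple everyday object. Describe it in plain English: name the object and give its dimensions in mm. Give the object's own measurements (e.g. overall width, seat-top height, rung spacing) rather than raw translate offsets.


A door frame. The clear opening is 715 mm wide and 2133 mm high. Two 92 mm wide jambs, 156 mm deep, stand either side of the opening from the floor to the top of the opening. A 102 mm thick head sits across the top of both jambs, spanning the full outside width of the frame.


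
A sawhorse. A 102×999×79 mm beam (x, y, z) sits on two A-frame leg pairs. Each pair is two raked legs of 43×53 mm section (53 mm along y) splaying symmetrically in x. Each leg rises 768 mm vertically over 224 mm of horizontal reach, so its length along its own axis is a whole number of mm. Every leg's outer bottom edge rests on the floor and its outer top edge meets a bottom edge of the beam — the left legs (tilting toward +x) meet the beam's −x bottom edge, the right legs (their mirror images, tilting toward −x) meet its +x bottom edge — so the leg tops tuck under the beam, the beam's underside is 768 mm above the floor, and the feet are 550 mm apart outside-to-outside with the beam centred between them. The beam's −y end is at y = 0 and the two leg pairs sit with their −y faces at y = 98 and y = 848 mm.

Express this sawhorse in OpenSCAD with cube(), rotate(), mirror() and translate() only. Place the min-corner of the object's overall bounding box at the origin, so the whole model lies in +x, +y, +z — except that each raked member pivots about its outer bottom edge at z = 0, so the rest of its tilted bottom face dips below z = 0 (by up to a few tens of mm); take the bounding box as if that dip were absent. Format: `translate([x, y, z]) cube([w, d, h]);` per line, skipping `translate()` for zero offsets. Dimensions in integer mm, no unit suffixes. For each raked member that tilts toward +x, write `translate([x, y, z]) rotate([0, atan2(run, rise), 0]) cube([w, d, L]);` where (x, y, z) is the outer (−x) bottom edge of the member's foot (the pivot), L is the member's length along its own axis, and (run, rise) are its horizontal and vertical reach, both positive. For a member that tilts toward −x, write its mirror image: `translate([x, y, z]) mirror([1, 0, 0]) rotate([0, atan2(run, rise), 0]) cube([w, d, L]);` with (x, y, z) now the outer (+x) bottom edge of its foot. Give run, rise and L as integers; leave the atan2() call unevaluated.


// leg length = √(224² + 768²) = 800
// right-leg outer foot x = 2·224 + 102 = 550
// beam min-corner = (224, 0, 768)
translate([224, 0, 768]) cube([102, 999, 79]);
translate([0, 98, 0]) rotate([0, atan2(224, 768), 0]) cube([43, 53, 800]);
translate([550, 98, 0]) mirror([1, 0, 0]) rotate([0, atan2(224, 768), 0]) cube([43, 53, 800]);
translate([0, 848, 0]) rotate([0, atan2(224, 768), 0]) cube([43, 53, 800]);
translate([550, 848, 0]) mirror([1, 0, 0]) rotate([0, atan2(224, 768), 0]) cube([43, 53, 800]);


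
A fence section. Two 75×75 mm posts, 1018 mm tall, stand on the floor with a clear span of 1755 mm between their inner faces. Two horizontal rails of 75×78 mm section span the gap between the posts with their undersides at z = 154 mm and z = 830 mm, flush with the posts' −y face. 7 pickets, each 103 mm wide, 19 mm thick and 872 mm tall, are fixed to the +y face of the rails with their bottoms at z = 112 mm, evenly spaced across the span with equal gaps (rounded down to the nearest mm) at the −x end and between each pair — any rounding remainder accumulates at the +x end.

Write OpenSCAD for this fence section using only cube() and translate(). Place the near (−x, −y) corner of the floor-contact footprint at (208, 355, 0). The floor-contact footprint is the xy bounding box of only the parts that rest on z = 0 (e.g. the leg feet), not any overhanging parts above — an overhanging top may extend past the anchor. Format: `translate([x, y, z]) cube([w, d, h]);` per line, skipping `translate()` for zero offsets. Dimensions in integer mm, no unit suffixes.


translate([208, 355, 0]) cube([75, 75, 1018]);
translate([2038, 355, 0]) cube([75, 75, 1018]);
translate([283, 355, 154]) cube([1755, 75, 78]);
translate([283, 355, 830]) cube([1755, 75, 78]);
translate([412, 430, 112]) cube([103, 19, 872]);
translate([644, 430, 112]) cube([103, 19, 872]);
translate([876, 430, 112]) cube([103, 19, 872]);
translate([1108, 430, 112]) cube([103, 19, 872]);
translate([1340, 430, 112]) cube([103, 19, 872]);
translate([1572, 430, 112]) cube([103, 19, 872]);
translate([1804, 430, 112]) cube([103, 19, 872]);


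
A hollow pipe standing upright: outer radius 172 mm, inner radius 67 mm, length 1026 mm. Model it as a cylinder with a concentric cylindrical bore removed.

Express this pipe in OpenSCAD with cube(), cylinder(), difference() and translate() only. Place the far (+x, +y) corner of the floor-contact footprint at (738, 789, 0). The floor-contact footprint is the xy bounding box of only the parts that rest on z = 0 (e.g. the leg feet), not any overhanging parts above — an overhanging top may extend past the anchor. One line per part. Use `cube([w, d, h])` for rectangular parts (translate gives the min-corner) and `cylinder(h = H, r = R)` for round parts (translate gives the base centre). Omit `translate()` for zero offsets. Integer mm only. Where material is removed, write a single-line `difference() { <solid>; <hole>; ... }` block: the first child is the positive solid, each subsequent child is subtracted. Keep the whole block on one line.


difference() { translate([566, 617, 0]) cylinder(h = 1026, r = 172); translate([566, 617, 0]) cylinder(h = 1026, r = 67); }
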